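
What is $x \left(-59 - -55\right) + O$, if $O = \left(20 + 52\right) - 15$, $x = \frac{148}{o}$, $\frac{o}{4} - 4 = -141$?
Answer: $\frac{7957}{137} \approx 58.08$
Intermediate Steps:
$o = -548$ ($o = 16 + 4 \left(-141\right) = 16 - 564 = -548$)
$x = - \frac{37}{137}$ ($x = \frac{148}{-548} = 148 \left(- \frac{1}{548}\right) = - \frac{37}{137} \approx -0.27007$)
$O = 57$ ($O = 72 - 15 = 57$)
$x \left(-59 - -55\right) + O = - \frac{37 \left(-59 - -55\right)}{137} + 57 = - \frac{37 \left(-59 + 55\right)}{137} + 57 = \left(- \frac{37}{137}\right) \left(-4\right) + 57 = \frac{148}{137} + 57 = \frac{7957}{137}$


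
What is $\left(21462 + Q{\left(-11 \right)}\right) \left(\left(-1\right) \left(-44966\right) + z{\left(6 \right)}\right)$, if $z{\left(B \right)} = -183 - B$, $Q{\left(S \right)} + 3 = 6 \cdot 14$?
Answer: $964630911$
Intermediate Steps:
$Q{\left(S \right)} = 81$ ($Q{\left(S \right)} = -3 + 6 \cdot 14 = -3 + 84 = 81$)
$\left(21462 + Q{\left(-11 \right)}\right) \left(\left(-1\right) \left(-44966\right) + z{\left(6 \right)}\right) = \left(21462 + 81\right) \left(\left(-1\right) \left(-44966\right) - 189\right) = 21543 \left(44966 - 189\right) = 21543 \cdot 44777 = 964630911$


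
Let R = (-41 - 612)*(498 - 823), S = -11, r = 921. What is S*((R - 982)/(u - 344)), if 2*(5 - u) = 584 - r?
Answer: 422486/31 ≈ 13629.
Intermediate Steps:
R = 212225 (R = -653*(-325) = 212225)
u = 347/2 (u = 5 - (584 - 1*921)/2 = 5 - (584 - 921)/2 = 5 - ½*(-337) = 5 + 337/2 = 347/2 ≈ 173.50)
S*((R - 982)/(u - 344)) = -11*(212225 - 982)/(347/2 - 344) = -2323673/(-341/2) = -2323673*(-2)/341 = -11*(-422486/341) = 422486/31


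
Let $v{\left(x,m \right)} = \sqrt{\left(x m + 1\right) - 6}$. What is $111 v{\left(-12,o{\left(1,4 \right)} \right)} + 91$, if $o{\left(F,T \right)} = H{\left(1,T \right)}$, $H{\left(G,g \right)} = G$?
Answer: $91 + 111 i \sqrt{17} \approx 91.0 + 457.66 i$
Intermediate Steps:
$o{\left(F,T \right)} = 1$
$v{\left(x,m \right)} = \sqrt{-5 + m x}$ ($v{\left(x,m \right)} = \sqrt{\left(m x + 1\right) - 6} = \sqrt{\left(1 + m x\right) - 6} = \sqrt{-5 + m x}$)
$111 v{\left(-12,o{\left(1,4 \right)} \right)} + 91 = 111 \sqrt{-5 + 1 \left(-12\right)} + 91 = 111 \sqrt{-5 - 12} + 91 = 111 \sqrt{-17} + 91 = 111 i \sqrt{17} + 91 = 91 + 111 i \sqrt{17}$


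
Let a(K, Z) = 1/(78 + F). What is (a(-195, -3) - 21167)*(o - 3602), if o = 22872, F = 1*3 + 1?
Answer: -407887855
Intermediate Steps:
F = 4 (F = 3 + 1 = 4)
a(K, Z) = 1/82 (a(K, Z) = 1/(78 + 4) = 1/82)
(a(-195, -3) - 21167)*(o - 3602) = (1/82 - 21167)*(22872 - 3602) = -1735693/82*19270 = -407887855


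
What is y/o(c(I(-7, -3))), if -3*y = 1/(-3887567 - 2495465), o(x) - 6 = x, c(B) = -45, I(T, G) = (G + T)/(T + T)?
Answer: -1/746814744 ≈ -1.3390e-9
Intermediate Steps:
I(T, G) = (G + T)/(2*T) (I(T, G) = (G + T)/((2*T)) = (G + T)*(1/(2*T)) = (G + T)/(2*T))
o(x) = 6 + x
y = 1/19149096 (y = -1/(3*(-3887567 - 2495465)) = -⅓/(-6383032) = -⅓*(-1/6383032) = 1/19149096 ≈ 5.2222e-8)
y/o(c(I(-7, -3))) = 1/(19149096*(6 - 45)) = (1/19149096)/(-39) = (1/19149096)*(-1/39) = -1/746814744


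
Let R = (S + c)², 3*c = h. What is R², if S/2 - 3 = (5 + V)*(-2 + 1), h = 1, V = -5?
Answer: 130321/81 ≈ 1608.9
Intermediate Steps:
c = ⅓ (c = (⅓)*1 = ⅓ ≈ 0.33333)
S = 6 (S = 6 + 2*((5 - 5)*(-2 + 1)) = 6 + 2*(0*(-1)) = 6 + 2*0 = 6 + 0 = 6)
R = 361/9 (R = (6 + ⅓)² = (19/3)² = 361/9 ≈ 40.111)
R² = (361/9)² = 130321/81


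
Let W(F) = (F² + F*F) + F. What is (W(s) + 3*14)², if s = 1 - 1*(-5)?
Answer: 14400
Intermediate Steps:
s = 6 (s = 1 + 5 = 6)
W(F) = F + 2*F² (W(F) = (F² + F²) + F = 2*F² + F = F + 2*F²)
(W(s) + 3*14)² = (6*(1 + 2*6) + 3*14)² = (6*(1 + 12) + 42)² = (6*13 + 42)² = (78 + 42)² = 120² = 14400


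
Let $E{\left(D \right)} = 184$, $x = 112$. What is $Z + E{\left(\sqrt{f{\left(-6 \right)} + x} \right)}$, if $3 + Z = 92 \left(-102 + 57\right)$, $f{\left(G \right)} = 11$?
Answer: $-3959$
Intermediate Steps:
$Z = -4143$ ($Z = -3 + 92 \left(-102 + 57\right) = -3 + 92 \left(-45\right) = -3 - 4140 = -4143$)
$Z + E{\left(\sqrt{f{\left(-6 \right)} + x} \right)} = -4143 + 184 = -3959$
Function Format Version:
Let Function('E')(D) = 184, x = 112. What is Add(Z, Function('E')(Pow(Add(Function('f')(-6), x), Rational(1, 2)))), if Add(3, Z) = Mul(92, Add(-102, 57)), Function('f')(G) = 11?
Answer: -3959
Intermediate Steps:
Z = -4143 (Z = Add(-3, Mul(92, Add(-102, 57))) = Add(-3, Mul(92, -45)) = Add(-3, -4140) = -4143)
Add(Z, Function('E')(Pow(Add(Function('f')(-6), x), Rational(1, 2)))) = Add(-4143, 184) = -3959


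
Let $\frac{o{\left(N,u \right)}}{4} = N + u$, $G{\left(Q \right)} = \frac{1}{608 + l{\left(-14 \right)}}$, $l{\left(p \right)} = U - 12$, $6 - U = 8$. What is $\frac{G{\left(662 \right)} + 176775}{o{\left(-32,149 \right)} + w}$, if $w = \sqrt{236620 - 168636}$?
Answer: $\frac{1365056563}{2492160} - \frac{105004351 \sqrt{4249}}{22429440} \approx 242.58$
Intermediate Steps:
$U = -2$ ($U = 6 - 8 = -2$)
$l{\left(p \right)} = -14$ ($l{\left(p \right)} = -2 - 12 = -14$)
$G{\left(Q \right)} = \frac{1}{594}$ ($G{\left(Q \right)} = \frac{1}{608 - 14} = \frac{1}{594}$)
$o{\left(N,u \right)} = 4 N + 4 u$ ($o{\left(N,u \right)} = 4 \left(N + u\right) = 4 N + 4 u$)
$w = 4 \sqrt{4249}$ ($w = \sqrt{67984} = 4 \sqrt{4249} \approx 260.74$)
$\frac{G{\left(662 \right)} + 176775}{o{\left(-32,149 \right)} + w} = \frac{\frac{1}{594} + 176775}{\left(4 \left(-32\right) + 4 \cdot 149\right) + 4 \sqrt{4249}} = \frac{105004351}{594 \left(\left(-128 + 596\right) + 4 \sqrt{4249}\right)} = \frac{105004351}{594 \left(468 + 4 \sqrt{4249}\right)}$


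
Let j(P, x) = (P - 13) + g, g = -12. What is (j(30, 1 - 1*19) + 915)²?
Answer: 846400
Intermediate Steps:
j(P, x) = -25 + P (j(P, x) = (P - 13) - 12 = (-13 + P) - 12 = -25 + P)
(j(30, 1 - 1*19) + 915)² = ((-25 + 30) + 915)² = (5 + 915)² = 920² = 846400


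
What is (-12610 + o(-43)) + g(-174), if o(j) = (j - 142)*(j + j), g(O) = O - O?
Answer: 3300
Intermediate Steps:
g(O) = 0
o(j) = 2*j*(-142 + j) (o(j) = (-142 + j)*(2*j) = 2*j*(-142 + j))
(-12610 + o(-43)) + g(-174) = (-12610 + 2*(-43)*(-142 - 43)) + 0 = (-12610 + 2*(-43)*(-185)) + 0 = (-12610 + 15910) + 0 = 3300 + 0 = 3300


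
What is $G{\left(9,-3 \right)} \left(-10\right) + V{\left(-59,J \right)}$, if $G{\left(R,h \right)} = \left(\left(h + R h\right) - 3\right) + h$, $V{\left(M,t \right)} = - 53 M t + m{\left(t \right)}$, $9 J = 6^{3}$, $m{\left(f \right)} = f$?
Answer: $75432$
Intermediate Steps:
$J = 24$ ($J = \frac{6^{3}}{9} = \frac{1}{9} \cdot 216 = 24$)
$V{\left(M,t \right)} = t - 53 M t$ ($V{\left(M,t \right)} = - 53 M t + t = t - 53 M t$)
$G{\left(R,h \right)} = -3 + 2 h + R h$ ($G{\left(R,h \right)} = \left(-3 + h + R h\right) + h = -3 + 2 h + R h$)
$G{\left(9,-3 \right)} \left(-10\right) + V{\left(-59,J \right)} = \left(-3 + 2 \left(-3\right) + 9 \left(-3\right)\right) \left(-10\right) + 24 \left(1 - -3127\right) = \left(-3 - 6 - 27\right) \left(-10\right) + 24 \left(1 + 3127\right) = \left(-36\right) \left(-10\right) + 24 \cdot 3128 = 360 + 75072 = 75432$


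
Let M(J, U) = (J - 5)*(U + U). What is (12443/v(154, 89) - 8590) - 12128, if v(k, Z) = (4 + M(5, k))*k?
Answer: -12749845/616 ≈ -20698.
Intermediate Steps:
M(J, U) = 2*U*(-5 + J) (M(J, U) = (-5 + J)*(2*U) = 2*U*(-5 + J))
v(k, Z) = 4*k (v(k, Z) = (4 + 2*k*(-5 + 5))*k = (4 + 2*k*0)*k = (4 + 0)*k = 4*k)
(12443/v(154, 89) - 8590) - 12128 = (12443/((4*154)) - 8590) - 12128 = (12443/616 - 8590) - 12128 = -5278997/616 - 12128 = -12749845/616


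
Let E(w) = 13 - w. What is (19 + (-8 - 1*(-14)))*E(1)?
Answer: 300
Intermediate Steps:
(19 + (-8 - 1*(-14)))*E(1) = (19 + (-8 - 1*(-14)))*(13 - 1*1) = (19 + (-8 + 14))*(13 - 1) = (19 + 6)*12 = 25*12 = 300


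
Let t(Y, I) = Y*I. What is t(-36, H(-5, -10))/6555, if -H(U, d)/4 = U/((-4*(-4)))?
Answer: -3/437 ≈ -0.0068650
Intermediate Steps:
H(U, d) = -U/4 (H(U, d) = -4*U/((-4*(-4))) = -4*U/16 = -U/4)
t(Y, I) = I*Y
t(-36, H(-5, -10))/6555 = (-¼*(-5)*(-36))/6555 = ((5/4)*(-36))*(1/6555) = -45*1/6555 = -3/437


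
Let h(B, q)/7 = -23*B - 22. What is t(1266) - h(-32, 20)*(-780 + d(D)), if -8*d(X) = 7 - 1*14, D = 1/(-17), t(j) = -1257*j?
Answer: 9210819/4 ≈ 2.3027e+6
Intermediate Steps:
D = -1/17 ≈ -0.058824
d(X) = 7/8 (d(X) = -(7 - 1*14)/8 = -(7 - 14)/8 = -1/8*(-7) = 7/8)
h(B, q) = -154 - 161*B (h(B, q) = 7*(-23*B - 22) = 7*(-22 - 23*B) = -154 - 161*B)
t(1266) - h(-32, 20)*(-780 + d(D)) = -1257*1266 - (-154 - 161*(-32))*(-780 + 7/8) = -1591362 - (-154 + 5152)*(-6233)/8 = -1591362 - 4998*(-6233)/8 = -1591362 - 1*(-15576267/4) = -1591362 + 15576267/4 = 9210819/4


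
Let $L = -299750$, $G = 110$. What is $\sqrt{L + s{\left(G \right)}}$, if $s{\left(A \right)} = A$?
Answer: $2 i \sqrt{74910} \approx 547.39 i$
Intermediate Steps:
$\sqrt{L + s{\left(G \right)}} = \sqrt{-299750 + 110} = \sqrt{-299640} = 2 i \sqrt{74910}$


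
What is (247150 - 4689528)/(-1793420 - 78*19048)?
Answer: 2221189/1639582 ≈ 1.3547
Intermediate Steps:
(247150 - 4689528)/(-1793420 - 78*19048) = -4442378/(-1793420 - 1485744) = -4442378/(-3279164) = -4442378*(-1/3279164) = 2221189/1639582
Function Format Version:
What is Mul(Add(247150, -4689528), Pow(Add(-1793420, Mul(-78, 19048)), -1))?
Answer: Rational(2221189, 1639582) ≈ 1.3547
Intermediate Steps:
Mul(Add(247150, -4689528), Pow(Add(-1793420, Mul(-78, 19048)), -1)) = Mul(-4442378, Pow(Add(-1793420, -1485744), -1)) = Mul(-4442378, Pow(-3279164, -1)) = Mul(-4442378, Rational(-1, 3279164)) = Rational(2221189, 1639582)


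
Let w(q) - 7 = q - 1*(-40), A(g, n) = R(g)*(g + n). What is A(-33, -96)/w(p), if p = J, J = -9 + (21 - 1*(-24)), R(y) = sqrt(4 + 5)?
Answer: -387/83 ≈ -4.6627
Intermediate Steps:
R(y) = 3 (R(y) = sqrt(9) = 3)
A(g, n) = 3*g + 3*n (A(g, n) = 3*(g + n) = 3*g + 3*n)
J = 36 (J = -9 + (21 + 24) = -9 + 45 = 36)
p = 36
w(q) = 47 + q (w(q) = 7 + (q - 1*(-40)) = 7 + (q + 40) = 7 + (40 + q) = 47 + q)
A(-33, -96)/w(p) = (3*(-33) + 3*(-96))/(47 + 36) = (-99 - 288)/83 = -387*1/83 = -387/83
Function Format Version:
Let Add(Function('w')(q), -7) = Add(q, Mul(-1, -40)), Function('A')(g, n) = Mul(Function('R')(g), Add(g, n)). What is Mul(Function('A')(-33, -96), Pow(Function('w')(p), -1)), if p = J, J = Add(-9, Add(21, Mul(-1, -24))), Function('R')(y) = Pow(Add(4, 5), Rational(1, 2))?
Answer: Rational(-387, 83) ≈ -4.6627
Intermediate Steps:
Function('R')(y) = 3 (Function('R')(y) = Pow(9, Rational(1, 2)) = 3)
Function('A')(g, n) = Add(Mul(3, g), Mul(3, n)) (Function('A')(g, n) = Mul(3, Add(g, n)) = Add(Mul(3, g), Mul(3, n)))
J = 36 (J = Add(-9, Add(21, 24)) = Add(-9, 45) = 36)
p = 36
Function('w')(q) = Add(47, q) (Function('w')(q) = Add(7, Add(q, Mul(-1, -40))) = Add(7, Add(q, 40)) = Add(7, Add(40, q)) = Add(47, q))
Mul(Function('A')(-33, -96), Pow(Function('w')(p), -1)) = Mul(Add(Mul(3, -33), Mul(3, -96)), Pow(Add(47, 36), -1)) = Mul(Add(-99, -288), Pow(83, -1)) = Mul(-387, Rational(1, 83)) = Rational(-387, 83)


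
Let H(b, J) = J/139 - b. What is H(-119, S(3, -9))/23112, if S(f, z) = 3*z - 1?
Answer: 16513/3212568 ≈ 0.0051401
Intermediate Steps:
S(f, z) = -1 + 3*z
H(b, J) = -b + J/139 (H(b, J) = J*(1/139) - b = J/139 - b = -b + J/139)
H(-119, S(3, -9))/23112 = (-1*(-119) + (-1 + 3*(-9))/139)/23112 = (119 + (-1 - 27)/139)*(1/23112) = (119 + (1/139)*(-28))*(1/23112) = (119 - 28/139)*(1/23112) = (16513/139)*(1/23112) = 16513/3212568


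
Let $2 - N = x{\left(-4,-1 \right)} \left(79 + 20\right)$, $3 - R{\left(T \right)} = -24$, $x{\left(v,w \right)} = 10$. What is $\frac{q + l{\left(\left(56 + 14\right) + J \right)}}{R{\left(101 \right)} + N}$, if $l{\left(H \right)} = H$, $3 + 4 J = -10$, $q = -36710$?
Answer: $\frac{146573}{3844} \approx 38.13$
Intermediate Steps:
$J = - \frac{13}{4}$ ($J = - \frac{3}{4} + \frac{1}{4} \left(-10\right) = - \frac{3}{4} - \frac{5}{2} = - \frac{13}{4} \approx -3.25$)
$R{\left(T \right)} = 27$ ($R{\left(T \right)} = 3 - -24 = 3 + 24 = 27$)
$N = -988$ ($N = 2 - 10 \left(79 + 20\right) = 2 - 10 \cdot 99 = 2 - 990 = -988$)
$\frac{q + l{\left(\left(56 + 14\right) + J \right)}}{R{\left(101 \right)} + N} = \frac{-36710 + \left(\left(56 + 14\right) - \frac{13}{4}\right)}{27 - 988} = \frac{-36710 + \left(70 - \frac{13}{4}\right)}{-961} = \left(-36710 + \frac{267}{4}\right) \left(- \frac{1}{961}\right) = \left(- \frac{146573}{4}\right) \left(- \frac{1}{961}\right) = \frac{146573}{3844}$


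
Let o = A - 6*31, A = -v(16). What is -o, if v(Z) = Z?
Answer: 202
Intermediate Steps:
A = -16 (A = -1*16 = -16)
o = -202 (o = -16 - 6*31 = -16 - 1*186 = -16 - 186 = -202)
-o = -1*(-202) = 202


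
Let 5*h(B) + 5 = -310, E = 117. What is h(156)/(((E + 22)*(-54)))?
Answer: 7/834 ≈ 0.0083933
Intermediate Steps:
h(B) = -63 (h(B) = -1 + (⅕)*(-310) = -1 - 62 = -63)
h(156)/(((E + 22)*(-54))) = -63*(-1/(54*(117 + 22))) = -63/(139*(-54)) = -63/(-7506) = -63*(-1/7506) = 7/834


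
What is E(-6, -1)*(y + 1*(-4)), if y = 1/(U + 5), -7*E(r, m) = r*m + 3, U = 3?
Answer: 279/56 ≈ 4.9821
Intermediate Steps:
E(r, m) = -3/7 - m*r/7 (E(r, m) = -(r*m + 3)/7 = -(m*r + 3)/7 = -(3 + m*r)/7 = -3/7 - m*r/7)
y = ⅛ (y = 1/(3 + 5) = 1/8 = ⅛ ≈ 0.12500)
E(-6, -1)*(y + 1*(-4)) = (-3/7 - ⅐*(-1)*(-6))*(⅛ + 1*(-4)) = (-3/7 - 6/7)*(⅛ - 4) = -9/7*(-31/8) = 279/56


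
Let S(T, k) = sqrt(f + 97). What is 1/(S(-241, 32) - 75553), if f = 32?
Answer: -75553/5708255680 - sqrt(129)/5708255680 ≈ -1.3238e-5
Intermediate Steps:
S(T, k) = sqrt(129) (S(T, k) = sqrt(32 + 97) = sqrt(129))
1/(S(-241, 32) - 75553) = 1/(sqrt(129) - 75553) = 1/(-75553 + sqrt(129))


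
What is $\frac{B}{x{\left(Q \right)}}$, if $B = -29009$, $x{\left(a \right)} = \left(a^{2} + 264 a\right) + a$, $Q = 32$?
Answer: $- \frac{29009}{9504} \approx -3.0523$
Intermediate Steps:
$x{\left(a \right)} = a^{2} + 265 a$
$\frac{B}{x{\left(Q \right)}} = - \frac{29009}{32 \left(265 + 32\right)} = - \frac{29009}{32 \cdot 297} = - \frac{29009}{9504}$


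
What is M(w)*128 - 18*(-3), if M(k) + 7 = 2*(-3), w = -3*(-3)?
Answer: -1610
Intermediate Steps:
w = 9
M(k) = -13 (M(k) = -7 + 2*(-3) = -7 - 6 = -13)
M(w)*128 - 18*(-3) = -13*128 - 18*(-3) = -1664 + 54 = -1610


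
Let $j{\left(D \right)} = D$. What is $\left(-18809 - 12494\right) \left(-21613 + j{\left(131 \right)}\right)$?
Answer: $672451046$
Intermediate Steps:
$\left(-18809 - 12494\right) \left(-21613 + j{\left(131 \right)}\right) = \left(-18809 - 12494\right) \left(-21613 + 131\right) = \left(-31303\right) \left(-21482\right) = 672451046$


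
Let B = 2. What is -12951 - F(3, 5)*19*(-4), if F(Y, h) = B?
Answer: -12799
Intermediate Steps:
F(Y, h) = 2
-12951 - F(3, 5)*19*(-4) = -12951 - 2*19*(-4) = -12951 - 38*(-4) = -12951 - 1*(-152) = -12951 + 152 = -12799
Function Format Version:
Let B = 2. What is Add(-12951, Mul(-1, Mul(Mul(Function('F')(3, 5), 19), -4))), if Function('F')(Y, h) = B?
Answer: -12799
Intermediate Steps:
Function('F')(Y, h) = 2
Add(-12951, Mul(-1, Mul(Mul(Function('F')(3, 5), 19), -4))) = Add(-12951, Mul(-1, Mul(Mul(2, 19), -4))) = Add(-12951, Mul(-1, Mul(38, -4))) = Add(-12951, Mul(-1, -152)) = Add(-12951, 152) = -12799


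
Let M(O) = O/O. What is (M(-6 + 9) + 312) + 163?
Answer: 476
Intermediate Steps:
M(O) = 1
(M(-6 + 9) + 312) + 163 = (1 + 312) + 163 = 313 + 163 = 476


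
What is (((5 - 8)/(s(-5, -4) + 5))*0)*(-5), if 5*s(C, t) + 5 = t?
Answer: 0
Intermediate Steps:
s(C, t) = -1 + t/5
(((5 - 8)/(s(-5, -4) + 5))*0)*(-5) = (((5 - 8)/((-1 + (⅕)*(-4)) + 5))*0)*(-5) = (-3/((-1 - ⅘) + 5)*0)*(-5) = (-3/(-9/5 + 5)*0)*(-5) = (-3/16/5*0)*(-5) = (-3*5/16*0)*(-5) = -15/16*0*(-5) = 0*(-5) = 0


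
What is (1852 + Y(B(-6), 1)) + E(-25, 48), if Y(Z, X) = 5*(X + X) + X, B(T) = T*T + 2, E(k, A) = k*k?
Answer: 2488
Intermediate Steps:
E(k, A) = k²
B(T) = 2 + T² (B(T) = T² + 2 = 2 + T²)
Y(Z, X) = 11*X (Y(Z, X) = 5*(2*X) + X = 10*X + X = 11*X)
(1852 + Y(B(-6), 1)) + E(-25, 48) = (1852 + 11*1) + (-25)² = (1852 + 11) + 625 = 1863 + 625 = 2488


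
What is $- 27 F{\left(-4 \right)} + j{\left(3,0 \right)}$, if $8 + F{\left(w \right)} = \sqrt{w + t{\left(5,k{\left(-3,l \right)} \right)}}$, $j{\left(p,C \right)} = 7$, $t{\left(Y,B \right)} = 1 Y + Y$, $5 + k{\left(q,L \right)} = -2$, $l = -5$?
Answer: $223 - 27 \sqrt{6} \approx 156.86$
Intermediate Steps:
$k{\left(q,L \right)} = -7$ ($k{\left(q,L \right)} = -5 - 2 = -7$)
$t{\left(Y,B \right)} = 2 Y$ ($t{\left(Y,B \right)} = Y + Y = 2 Y$)
$F{\left(w \right)} = -8 + \sqrt{10 + w}$ ($F{\left(w \right)} = -8 + \sqrt{w + 2 \cdot 5} = -8 + \sqrt{w + 10} = -8 + \sqrt{10 + w}$)
$- 27 F{\left(-4 \right)} + j{\left(3,0 \right)} = - 27 \left(-8 + \sqrt{10 - 4}\right) + 7 = - 27 \left(-8 + \sqrt{6}\right) + 7 = \left(216 - 27 \sqrt{6}\right) + 7 = 223 - 27 \sqrt{6}$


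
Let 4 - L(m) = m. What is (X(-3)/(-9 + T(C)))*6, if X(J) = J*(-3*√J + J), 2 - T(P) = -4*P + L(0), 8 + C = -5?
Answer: -6/7 - 6*I*√3/7 ≈ -0.85714 - 1.4846*I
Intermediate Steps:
C = -13 (C = -8 - 5 = -13)
L(m) = 4 - m
T(P) = -2 + 4*P (T(P) = 2 - (-4*P + (4 - 1*0)) = 2 - (-4*P + (4 + 0)) = 2 - (-4*P + 4) = 2 - (4 - 4*P) = 2 + (-4 + 4*P) = -2 + 4*P)
X(J) = J*(J - 3*√J)
(X(-3)/(-9 + T(C)))*6 = (((-3)² - (-9)*I*√3)/(-9 + (-2 + 4*(-13))))*6 = ((9 - (-9)*I*√3)/(-9 + (-2 - 52)))*6 = ((9 + 9*I*√3)/(-9 - 54))*6 = ((9 + 9*I*√3)/(-63))*6 = -(9 + 9*I*√3)/63*6 = (-⅐ - I*√3/7)*6 = -6/7 - 6*I*√3/7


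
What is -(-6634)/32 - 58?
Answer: 2389/16 ≈ 149.31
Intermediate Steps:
-(-6634)/32 - 58 = -31*(-107/16) - 58 = 3317/16 - 58 = 2389/16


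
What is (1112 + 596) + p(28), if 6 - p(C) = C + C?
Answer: 1658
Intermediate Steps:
p(C) = 6 - 2*C (p(C) = 6 - (C + C) = 6 - 2*C)
(1112 + 596) + p(28) = (1112 + 596) + (6 - 2*28) = 1708 + (6 - 56) = 1708 - 50 = 1658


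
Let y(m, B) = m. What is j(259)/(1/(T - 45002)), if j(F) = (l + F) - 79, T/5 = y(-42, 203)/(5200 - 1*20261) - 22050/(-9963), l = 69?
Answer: -62259323417722/5557509 ≈ -1.1203e+7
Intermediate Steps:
T = 184729720/16672527 (T = 5*(-42/(5200 - 1*20261) - 22050/(-9963)) = 5*(-42/(5200 - 20261) - 22050*(-1/9963)) = 5*(-42/(-15061) + 2450/1107) = 5*(-42*(-1/15061) + 2450/1107) = 5*(42/15061 + 2450/1107) = 5*(36945944/16672527) = 184729720/16672527 ≈ 11.080)
j(F) = -10 + F (j(F) = (69 + F) - 79 = -10 + F)
j(259)/(1/(T - 45002)) = (-10 + 259)/(1/(184729720/16672527 - 45002)) = 249/(1/(-750112330334/16672527)) = 249/(-16672527/750112330334) = 249*(-750112330334/16672527) = -62259323417722/5557509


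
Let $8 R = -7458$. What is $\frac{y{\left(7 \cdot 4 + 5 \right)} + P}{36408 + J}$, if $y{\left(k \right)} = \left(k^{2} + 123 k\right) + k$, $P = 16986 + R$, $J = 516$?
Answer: $\frac{28313}{49232} \approx 0.57509$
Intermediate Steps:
$R = - \frac{3729}{4}$ ($R = \frac{1}{8} \left(-7458\right) = - \frac{3729}{4} \approx -932.25$)
$P = \frac{64215}{4}$ ($P = 16986 - \frac{3729}{4} = \frac{64215}{4} \approx 16054.0$)
$y{\left(k \right)} = k^{2} + 124 k$
$\frac{y{\left(7 \cdot 4 + 5 \right)} + P}{36408 + J} = \frac{\left(7 \cdot 4 + 5\right) \left(124 + \left(7 \cdot 4 + 5\right)\right) + \frac{64215}{4}}{36408 + 516} = \frac{\left(28 + 5\right) \left(124 + \left(28 + 5\right)\right) + \frac{64215}{4}}{36924} = \left(33 \left(124 + 33\right) + \frac{64215}{4}\right) \frac{1}{36924} = \left(33 \cdot 157 + \frac{64215}{4}\right) \frac{1}{36924} = \left(5181 + \frac{64215}{4}\right) \frac{1}{36924} = \frac{84939}{4} \cdot \frac{1}{36924} = \frac{28313}{49232}$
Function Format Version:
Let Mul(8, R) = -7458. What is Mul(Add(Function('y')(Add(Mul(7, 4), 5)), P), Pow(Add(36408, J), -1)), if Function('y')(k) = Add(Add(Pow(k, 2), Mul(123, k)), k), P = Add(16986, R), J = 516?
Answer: Rational(28313, 49232) ≈ 0.57509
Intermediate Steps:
R = Rational(-3729, 4) (R = Mul(Rational(1, 8), -7458) = Rational(-3729, 4) ≈ -932.25)
P = Rational(64215, 4) (P = Add(16986, Rational(-3729, 4)) = Rational(64215, 4) ≈ 16054.)
Function('y')(k) = Add(Pow(k, 2), Mul(124, k))
Mul(Add(Function('y')(Add(Mul(7, 4), 5)), P), Pow(Add(36408, J), -1)) = Mul(Add(Mul(Add(Mul(7, 4), 5), Add(124, Add(Mul(7, 4), 5))), Rational(64215, 4)), Pow(Add(36408, 516), -1)) = Mul(Add(Mul(Add(28, 5), Add(124, Add(28, 5))), Rational(64215, 4)), Pow(36924, -1)) = Mul(Add(Mul(33, Add(124, 33)), Rational(64215, 4)), Rational(1, 36924)) = Mul(Add(Mul(33, 157), Rational(64215, 4)), Rational(1, 36924)) = Mul(Add(5181, Rational(64215, 4)), Rational(1, 36924)) = Mul(Rational(84939, 4), Rational(1, 36924)) = Rational(28313, 49232)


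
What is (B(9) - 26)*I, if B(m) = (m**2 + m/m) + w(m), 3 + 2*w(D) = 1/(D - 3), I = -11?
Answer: -7205/12 ≈ -600.42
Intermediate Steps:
w(D) = -3/2 + 1/(2*(-3 + D)) (w(D) = -3/2 + 1/(2*(D - 3)) = -3/2 + 1/(2*(-3 + D)))
B(m) = 1 + m**2 + (10 - 3*m)/(2*(-3 + m)) (B(m) = (m**2 + m/m) + (10 - 3*m)/(2*(-3 + m)) = (m**2 + 1) + (10 - 3*m)/(2*(-3 + m)) = (1 + m**2) + (10 - 3*m)/(2*(-3 + m)) = 1 + m**2 + (10 - 3*m)/(2*(-3 + m)))
(B(9) - 26)*I = ((2 + 9**3 - 3*9**2 - 1/2*9)/(-3 + 9) - 26)*(-11) = ((2 + 729 - 3*81 - 9/2)/6 - 26)*(-11) = ((2 + 729 - 243 - 9/2)/6 - 26)*(-11) = ((1/6)*(967/2) - 26)*(-11) = (967/12 - 26)*(-11) = (655/12)*(-11) = -7205/12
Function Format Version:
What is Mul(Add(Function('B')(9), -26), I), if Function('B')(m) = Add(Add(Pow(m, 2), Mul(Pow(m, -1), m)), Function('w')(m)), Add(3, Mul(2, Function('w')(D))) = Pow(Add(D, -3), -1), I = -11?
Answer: Rational(-7205, 12) ≈ -600.42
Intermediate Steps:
Function('w')(D) = Add(Rational(-3, 2), Mul(Rational(1, 2), Pow(Add(-3, D), -1))) (Function('w')(D) = Add(Rational(-3, 2), Mul(Rational(1, 2), Pow(Add(D, -3), -1))) = Add(Rational(-3, 2), Mul(Rational(1, 2), Pow(Add(-3, D), -1))))
Function('B')(m) = Add(1, Pow(m, 2), Mul(Rational(1, 2), Pow(Add(-3, m), -1), Add(10, Mul(-3, m)))) (Function('B')(m) = Add(Add(Pow(m, 2), Mul(Pow(m, -1), m)), Mul(Rational(1, 2), Pow(Add(-3, m), -1), Add(10, Mul(-3, m)))) = Add(Add(Pow(m, 2), 1), Mul(Rational(1, 2), Pow(Add(-3, m), -1), Add(10, Mul(-3, m)))) = Add(Add(1, Pow(m, 2)), Mul(Rational(1, 2), Pow(Add(-3, m), -1), Add(10, Mul(-3, m)))) = Add(1, Pow(m, 2), Mul(Rational(1, 2), Pow(Add(-3, m), -1), Add(10, Mul(-3, m)))))
Mul(Add(Function('B')(9), -26), I) = Mul(Add(Mul(Pow(Add(-3, 9), -1), Add(2, Pow(9, 3), Mul(-3, Pow(9, 2)), Mul(Rational(-1, 2), 9))), -26), -11) = Mul(Add(Mul(Pow(6, -1), Add(2, 729, Mul(-3, 81), Rational(-9, 2))), -26), -11) = Mul(Add(Mul(Rational(1, 6), Add(2, 729, -243, Rational(-9, 2))), -26), -11) = Mul(Add(Mul(Rational(1, 6), Rational(967, 2)), -26), -11) = Mul(Add(Rational(967, 12), -26), -11) = Mul(Rational(655, 12), -11) = Rational(-7205, 12)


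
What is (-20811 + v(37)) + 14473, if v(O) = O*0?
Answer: -6338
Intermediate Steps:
v(O) = 0
(-20811 + v(37)) + 14473 = (-20811 + 0) + 14473 = -20811 + 14473 = -6338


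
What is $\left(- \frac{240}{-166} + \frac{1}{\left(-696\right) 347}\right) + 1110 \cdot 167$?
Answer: $\frac{3715862574877}{20045496} \approx 1.8537 \cdot 10^{5}$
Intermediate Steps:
$\left(- \frac{240}{-166} + \frac{1}{\left(-696\right) 347}\right) + 1110 \cdot 167 = \left(\left(-240\right) \left(- \frac{1}{166}\right) - \frac{1}{241512}\right) + 185370 = \left(\frac{120}{83} - \frac{1}{241512}\right) + 185370 = \frac{28981357}{20045496} + 185370 = \frac{3715862574877}{20045496}$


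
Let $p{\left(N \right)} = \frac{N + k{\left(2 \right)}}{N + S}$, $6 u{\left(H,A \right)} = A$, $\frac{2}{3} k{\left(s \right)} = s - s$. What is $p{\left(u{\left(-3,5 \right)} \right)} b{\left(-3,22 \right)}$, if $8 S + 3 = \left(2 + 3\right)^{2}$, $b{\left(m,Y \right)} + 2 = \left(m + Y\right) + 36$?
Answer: $\frac{530}{43} \approx 12.326$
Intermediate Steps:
$b{\left(m,Y \right)} = 34 + Y + m$ ($b{\left(m,Y \right)} = -2 + \left(\left(m + Y\right) + 36\right) = -2 + \left(\left(Y + m\right) + 36\right) = -2 + \left(36 + Y + m\right) = 34 + Y + m$)
$k{\left(s \right)} = 0$ ($k{\left(s \right)} = \frac{3 \left(s - s\right)}{2} = \frac{3}{2} \cdot 0 = 0$)
$u{\left(H,A \right)} = \frac{A}{6}$
$S = \frac{11}{4}$ ($S = - \frac{3}{8} + \frac{\left(2 + 3\right)^{2}}{8} = - \frac{3}{8} + \frac{5^{2}}{8} = - \frac{3}{8} + \frac{1}{8} \cdot 25 = - \frac{3}{8} + \frac{25}{8} = \frac{11}{4} \approx 2.75$)
$p{\left(N \right)} = \frac{N}{\frac{11}{4} + N}$ ($p{\left(N \right)} = \frac{N + 0}{N + \frac{11}{4}} = \frac{N}{\frac{11}{4} + N}$)
$p{\left(u{\left(-3,5 \right)} \right)} b{\left(-3,22 \right)} = \frac{4 \cdot \frac{1}{6} \cdot 5}{11 + 4 \cdot \frac{1}{6} \cdot 5} \left(34 + 22 - 3\right) = 4 \cdot \frac{5}{6} \frac{1}{11 + 4 \cdot \frac{5}{6}} \cdot 53 = 4 \cdot \frac{5}{6} \frac{1}{11 + \frac{10}{3}} \cdot 53 = 4 \cdot \frac{5}{6} \frac{1}{\frac{43}{3}} \cdot 53 = 4 \cdot \frac{5}{6} \cdot \frac{3}{43} \cdot 53 = \frac{10}{43} \cdot 53 = \frac{530}{43}$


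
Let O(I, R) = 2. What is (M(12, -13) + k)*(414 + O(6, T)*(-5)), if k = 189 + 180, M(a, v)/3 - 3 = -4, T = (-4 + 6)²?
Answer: 147864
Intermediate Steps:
T = 4 (T = 2² = 4)
M(a, v) = -3 (M(a, v) = 9 + 3*(-4) = 9 - 12 = -3)
k = 369
(M(12, -13) + k)*(414 + O(6, T)*(-5)) = (-3 + 369)*(414 + 2*(-5)) = 366*(414 - 10) = 366*404 = 147864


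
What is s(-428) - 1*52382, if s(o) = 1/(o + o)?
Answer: -44838993/856 ≈ -52382.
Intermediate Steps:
s(o) = 1/(2*o)
s(-428) - 1*52382 = (½)/(-428) - 1*52382 = (½)*(-1/428) - 52382 = -1/856 - 52382 = -44838993/856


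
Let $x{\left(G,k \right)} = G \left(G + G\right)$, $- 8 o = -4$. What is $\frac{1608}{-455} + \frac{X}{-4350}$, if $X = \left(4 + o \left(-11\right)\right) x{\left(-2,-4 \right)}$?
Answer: $- \frac{232978}{65975} \approx -3.5313$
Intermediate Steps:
$o = \frac{1}{2}$ ($o = \left(- \frac{1}{8}\right) \left(-4\right) = \frac{1}{2} \approx 0.5$)
$x{\left(G,k \right)} = 2 G^{2}$ ($x{\left(G,k \right)} = G 2 G = 2 G^{2}$)
$X = -12$ ($X = \left(4 + \frac{1}{2} \left(-11\right)\right) 2 \left(-2\right)^{2} = \left(4 - \frac{11}{2}\right) 2 \cdot 4 = \left(- \frac{3}{2}\right) 8 = -12$)
$\frac{1608}{-455} + \frac{X}{-4350} = \frac{1608}{-455} - \frac{12}{-4350} = 1608 \left(- \frac{1}{455}\right) - - \frac{2}{725} = - \frac{1608}{455} + \frac{2}{725} = - \frac{232978}{65975}$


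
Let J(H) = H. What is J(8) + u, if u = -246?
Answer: -238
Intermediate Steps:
J(8) + u = 8 - 246 = -238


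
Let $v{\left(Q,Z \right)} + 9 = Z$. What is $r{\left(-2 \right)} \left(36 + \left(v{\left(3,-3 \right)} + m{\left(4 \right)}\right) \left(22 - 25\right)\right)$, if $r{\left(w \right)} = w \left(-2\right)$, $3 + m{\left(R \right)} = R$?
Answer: $276$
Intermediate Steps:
$m{\left(R \right)} = -3 + R$
$v{\left(Q,Z \right)} = -9 + Z$
$r{\left(w \right)} = - 2 w$
$r{\left(-2 \right)} \left(36 + \left(v{\left(3,-3 \right)} + m{\left(4 \right)}\right) \left(22 - 25\right)\right) = \left(-2\right) \left(-2\right) \left(36 + \left(\left(-9 - 3\right) + \left(-3 + 4\right)\right) \left(22 - 25\right)\right) = 4 \left(36 + \left(-12 + 1\right) \left(-3\right)\right) = 4 \left(36 - -33\right) = 4 \left(36 + 33\right) = 4 \cdot 69 = 276$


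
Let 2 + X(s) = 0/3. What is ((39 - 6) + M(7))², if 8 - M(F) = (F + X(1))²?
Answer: 256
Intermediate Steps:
X(s) = -2 (X(s) = -2 + 0/3 = -2 + 0*(⅓) = -2 + 0 = -2)
M(F) = 8 - (-2 + F)² (M(F) = 8 - (F - 2)² = 8 - (-2 + F)²)
((39 - 6) + M(7))² = ((39 - 6) + (8 - (-2 + 7)²))² = (33 + (8 - 1*5²))² = (33 + (8 - 1*25))² = (33 + (8 - 25))² = (33 - 17)² = 16² = 256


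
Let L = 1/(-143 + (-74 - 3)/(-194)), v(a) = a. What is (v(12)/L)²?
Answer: 27552680100/9409 ≈ 2.9283e+6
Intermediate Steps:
L = -194/27665 (L = 1/(-143 - 77*(-1/194)) = 1/(-143 + 77/194) = 1/(-27665/194) = -194/27665 ≈ -0.0070125)
(v(12)/L)² = (12/(-194/27665))² = (12*(-27665/194))² = (-165990/97)² = 27552680100/9409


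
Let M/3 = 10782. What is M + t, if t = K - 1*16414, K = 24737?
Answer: 40669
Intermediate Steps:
M = 32346 (M = 3*10782 = 32346)
t = 8323 (t = 24737 - 1*16414 = 24737 - 16414 = 8323)
M + t = 32346 + 8323 = 40669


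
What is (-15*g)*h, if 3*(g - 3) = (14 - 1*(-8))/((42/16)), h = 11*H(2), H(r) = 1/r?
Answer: -20075/42 ≈ -477.98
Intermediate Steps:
h = 11/2 ≈ 5.5000
g = 365/63 (g = 3 + ((14 - 1*(-8))/((42/16)))/3 = 3 + ((14 + 8)/((42*(1/16))))/3 = 3 + (22/(21/8))/3 = 3 + (22*(8/21))/3 = 3 + (1/3)*(176/21) = 3 + 176/63 = 365/63 ≈ 5.7936)
(-15*g)*h = -15*365/63*(11/2) = -1825/21*11/2 = -20075/42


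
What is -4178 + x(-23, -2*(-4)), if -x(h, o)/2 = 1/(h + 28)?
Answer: -20892/5 ≈ -4178.4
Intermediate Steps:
x(h, o) = -2/(28 + h) (x(h, o) = -2/(h + 28) = -2/(28 + h))
-4178 + x(-23, -2*(-4)) = -4178 - 2/(28 - 23) = -4178 - 2/5 = -4178 - 2*⅕ = -4178 - ⅖ = -20892/5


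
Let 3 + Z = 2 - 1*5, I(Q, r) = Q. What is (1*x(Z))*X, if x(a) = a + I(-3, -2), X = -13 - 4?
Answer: 153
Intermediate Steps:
X = -17
Z = -6 (Z = -3 + (2 - 1*5) = -3 + (2 - 5) = -3 - 3 = -6)
x(a) = -3 + a (x(a) = a - 3 = -3 + a)
(1*x(Z))*X = (1*(-3 - 6))*(-17) = (1*(-9))*(-17) = -9*(-17) = 153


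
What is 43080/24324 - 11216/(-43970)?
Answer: 90293566/44563595 ≈ 2.0262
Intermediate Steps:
43080/24324 - 11216/(-43970) = 43080*(1/24324) - 11216*(-1/43970) = 3590/2027 + 5608/21985 = 90293566/44563595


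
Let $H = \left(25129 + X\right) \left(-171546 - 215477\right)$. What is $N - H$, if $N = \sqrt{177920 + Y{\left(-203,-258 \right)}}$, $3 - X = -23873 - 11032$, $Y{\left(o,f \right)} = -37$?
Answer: $23235699851 + \sqrt{177883} \approx 2.3236 \cdot 10^{10}$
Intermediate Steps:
$X = 34908$ ($X = 3 - \left(-23873 - 11032\right) = 3 - -34905 = 3 + 34905 = 34908$)
$H = -23235699851$ ($H = \left(25129 + 34908\right) \left(-171546 - 215477\right) = 60037 \left(-387023\right) = -23235699851$)
$N = \sqrt{177883}$ ($N = \sqrt{177920 - 37} = \sqrt{177883} \approx 421.76$)
$N - H = \sqrt{177883} - -23235699851 = \sqrt{177883} + 23235699851 = 23235699851 + \sqrt{177883}$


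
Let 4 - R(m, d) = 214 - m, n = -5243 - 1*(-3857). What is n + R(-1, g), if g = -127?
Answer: -1597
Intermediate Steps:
n = -1386 (n = -5243 + 3857 = -1386)
R(m, d) = -210 + m (R(m, d) = 4 - (214 - m) = 4 + (-214 + m) = -210 + m)
n + R(-1, g) = -1386 + (-210 - 1) = -1386 - 211 = -1597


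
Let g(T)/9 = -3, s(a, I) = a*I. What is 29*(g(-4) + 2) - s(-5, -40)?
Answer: -925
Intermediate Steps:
s(a, I) = I*a
g(T) = -27 (g(T) = 9*(-3) = -27)
29*(g(-4) + 2) - s(-5, -40) = 29*(-27 + 2) - (-40)*(-5) = 29*(-25) - 1*200 = -725 - 200 = -925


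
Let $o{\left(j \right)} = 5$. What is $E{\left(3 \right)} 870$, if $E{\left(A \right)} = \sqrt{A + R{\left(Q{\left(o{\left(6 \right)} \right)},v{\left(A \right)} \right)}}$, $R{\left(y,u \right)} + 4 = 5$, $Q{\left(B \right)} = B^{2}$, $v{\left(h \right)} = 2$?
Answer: $1740$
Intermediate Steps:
$R{\left(y,u \right)} = 1$ ($R{\left(y,u \right)} = -4 + 5 = 1$)
$E{\left(A \right)} = \sqrt{1 + A}$ ($E{\left(A \right)} = \sqrt{A + 1} = \sqrt{1 + A}$)
$E{\left(3 \right)} 870 = \sqrt{1 + 3} \cdot 870 = \sqrt{4} \cdot 870 = 2 \cdot 870 = 1740$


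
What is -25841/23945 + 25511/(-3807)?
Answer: -709237582/91158615 ≈ -7.7803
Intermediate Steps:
-25841/23945 + 25511/(-3807) = -25841*1/23945 + 25511*(-1/3807) = -25841/23945 - 25511/3807 = -709237582/91158615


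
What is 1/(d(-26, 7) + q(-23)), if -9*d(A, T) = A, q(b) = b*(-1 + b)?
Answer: 9/4994 ≈ 0.0018022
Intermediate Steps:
d(A, T) = -A/9
1/(d(-26, 7) + q(-23)) = 1/(-1/9*(-26) - 23*(-1 - 23)) = 1/(26/9 - 23*(-24)) = 1/(26/9 + 552) = 1/(4994/9) = 9/4994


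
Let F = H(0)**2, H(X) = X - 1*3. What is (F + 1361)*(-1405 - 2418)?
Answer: -5237510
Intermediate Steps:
H(X) = -3 + X (H(X) = X - 3 = -3 + X)
F = 9 (F = (-3 + 0)**2 = (-3)**2 = 9)
(F + 1361)*(-1405 - 2418) = (9 + 1361)*(-1405 - 2418) = 1370*(-3823) = -5237510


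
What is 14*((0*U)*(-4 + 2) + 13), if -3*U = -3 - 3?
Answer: 182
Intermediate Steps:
U = 2 (U = -(-3 - 3)/3 = -1/3*(-6) = 2)
14*((0*U)*(-4 + 2) + 13) = 14*((0*2)*(-4 + 2) + 13) = 14*(0*(-2) + 13) = 14*(0 + 13) = 14*13 = 182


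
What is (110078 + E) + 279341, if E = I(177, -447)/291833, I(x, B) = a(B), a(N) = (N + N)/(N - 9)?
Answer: 8637043942201/22179308 ≈ 3.8942e+5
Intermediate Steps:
a(N) = 2*N/(-9 + N) (a(N) = (2*N)/(-9 + N) = 2*N/(-9 + N))
I(x, B) = 2*B/(-9 + B)
E = 149/22179308 (E = (2*(-447)/(-9 - 447))/291833 = (2*(-447)/(-456))*(1/291833) = (2*(-447)*(-1/456))*(1/291833) = (149/76)*(1/291833) = 149/22179308 ≈ 6.7180e-6)
(110078 + E) + 279341 = (110078 + 149/22179308) + 279341 = 2441453866173/22179308 + 279341 = 8637043942201/22179308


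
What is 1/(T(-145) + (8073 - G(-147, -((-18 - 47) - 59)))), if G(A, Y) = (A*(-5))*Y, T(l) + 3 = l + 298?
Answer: -1/82917 ≈ -1.2060e-5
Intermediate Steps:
T(l) = 295 + l (T(l) = -3 + (l + 298) = -3 + (298 + l) = 295 + l)
G(A, Y) = -5*A*Y (G(A, Y) = (-5*A)*Y = -5*A*Y)
1/(T(-145) + (8073 - G(-147, -((-18 - 47) - 59)))) = 1/((295 - 145) + (8073 - (-5)*(-147)*(-((-18 - 47) - 59)))) = 1/(150 + (8073 - (-5)*(-147)*(-(-65 - 59)))) = 1/(150 + (8073 - (-5)*(-147)*(-1*(-124)))) = 1/(150 + (8073 - (-5)*(-147)*124)) = 1/(150 + (8073 - 1*91140)) = 1/(150 + (8073 - 91140)) = 1/(150 - 83067) = 1/(-82917) = -1/82917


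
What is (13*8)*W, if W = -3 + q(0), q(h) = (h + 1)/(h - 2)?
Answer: -364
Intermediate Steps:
q(h) = (1 + h)/(-2 + h)
W = -7/2 (W = -3 + (1 + 0)/(-2 + 0) = -3 + 1/(-2) = -3 - ½*1 = -3 - ½ = -7/2 ≈ -3.5000)
(13*8)*W = (13*8)*(-7/2) = 104*(-7/2) = -364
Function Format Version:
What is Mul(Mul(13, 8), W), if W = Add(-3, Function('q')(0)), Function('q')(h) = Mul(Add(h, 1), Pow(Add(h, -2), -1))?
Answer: -364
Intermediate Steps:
Function('q')(h) = Mul(Pow(Add(-2, h), -1), Add(1, h)) (Function('q')(h) = Mul(Add(1, h), Pow(Add(-2, h), -1)) = Mul(Pow(Add(-2, h), -1), Add(1, h)))
W = Rational(-7, 2) (W = Add(-3, Mul(Pow(Add(-2, 0), -1), Add(1, 0))) = Add(-3, Mul(Pow(-2, -1), 1)) = Add(-3, Mul(Rational(-1, 2), 1)) = Add(-3, Rational(-1, 2)) = Rational(-7, 2) ≈ -3.5000)
Mul(Mul(13, 8), W) = Mul(Mul(13, 8), Rational(-7, 2)) = Mul(104, Rational(-7, 2)) = -364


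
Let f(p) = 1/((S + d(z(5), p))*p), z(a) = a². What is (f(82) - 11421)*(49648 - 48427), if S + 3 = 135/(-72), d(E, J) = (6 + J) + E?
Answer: -494560874181/35465 ≈ -1.3945e+7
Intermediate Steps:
d(E, J) = 6 + E + J
S = -39/8 (S = -3 + 135/(-72) = -3 + 135*(-1/72) = -3 - 15/8 = -39/8 ≈ -4.8750)
f(p) = 1/(p*(209/8 + p)) (f(p) = 1/((-39/8 + (6 + 5² + p))*p) = 1/((-39/8 + (6 + 25 + p))*p) = 1/((-39/8 + (31 + p))*p) = 1/((209/8 + p)*p) = 1/(p*(209/8 + p)))
(f(82) - 11421)*(49648 - 48427) = (8/(82*(209 + 8*82)) - 11421)*(49648 - 48427) = (8*(1/82)/(209 + 656) - 11421)*1221 = (8*(1/82)/865 - 11421)*1221 = (8*(1/82)*(1/865) - 11421)*1221 = (4/35465 - 11421)*1221 = -405045761/35465*1221 = -494560874181/35465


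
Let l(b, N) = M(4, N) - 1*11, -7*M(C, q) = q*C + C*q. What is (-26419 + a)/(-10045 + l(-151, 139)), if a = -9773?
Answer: 15834/4469 ≈ 3.5431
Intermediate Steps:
M(C, q) = -2*C*q/7 (M(C, q) = -(q*C + C*q)/7 = -(C*q + C*q)/7 = -2*C*q/7)
l(b, N) = -11 - 8*N/7 (l(b, N) = -2/7*4*N - 1*11 = -8*N/7 - 11 = -11 - 8*N/7)
(-26419 + a)/(-10045 + l(-151, 139)) = (-26419 - 9773)/(-10045 + (-11 - 8/7*139)) = -36192/(-10045 + (-11 - 1112/7)) = -36192/(-10045 - 1189/7) = -36192/(-71504/7) = -36192*(-7/71504) = 15834/4469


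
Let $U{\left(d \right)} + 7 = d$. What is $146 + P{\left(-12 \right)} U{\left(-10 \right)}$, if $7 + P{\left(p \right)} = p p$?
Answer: $-2183$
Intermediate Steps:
$U{\left(d \right)} = -7 + d$
$P{\left(p \right)} = -7 + p^{2}$ ($P{\left(p \right)} = -7 + p p = -7 + p^{2}$)
$146 + P{\left(-12 \right)} U{\left(-10 \right)} = 146 + \left(-7 + \left(-12\right)^{2}\right) \left(-7 - 10\right) = 146 + \left(-7 + 144\right) \left(-17\right) = 146 + 137 \left(-17\right) = 146 - 2329 = -2183$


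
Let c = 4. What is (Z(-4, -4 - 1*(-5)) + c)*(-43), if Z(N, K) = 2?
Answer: -258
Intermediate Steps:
(Z(-4, -4 - 1*(-5)) + c)*(-43) = (2 + 4)*(-43) = 6*(-43) = -258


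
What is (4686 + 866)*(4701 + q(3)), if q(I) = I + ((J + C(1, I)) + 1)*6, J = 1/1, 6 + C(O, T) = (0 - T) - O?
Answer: 25850112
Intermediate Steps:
C(O, T) = -6 - O - T (C(O, T) = -6 + ((0 - T) - O) = -6 + (-T - O) = -6 + (-O - T) = -6 - O - T)
J = 1
q(I) = -30 - 5*I (q(I) = I + ((1 + (-6 - 1*1 - I)) + 1)*6 = I + ((1 + (-6 - 1 - I)) + 1)*6 = I + ((1 + (-7 - I)) + 1)*6 = I + ((-6 - I) + 1)*6 = I + (-5 - I)*6 = I + (-30 - 6*I) = -30 - 5*I)
(4686 + 866)*(4701 + q(3)) = (4686 + 866)*(4701 + (-30 - 5*3)) = 5552*(4701 + (-30 - 15)) = 5552*(4701 - 45) = 5552*4656 = 25850112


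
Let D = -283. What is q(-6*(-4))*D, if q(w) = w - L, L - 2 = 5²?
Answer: 849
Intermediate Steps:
L = 27 (L = 2 + 5² = 2 + 25 = 27)
q(w) = -27 + w (q(w) = w - 1*27 = w - 27 = -27 + w)
q(-6*(-4))*D = (-27 - 6*(-4))*(-283) = (-27 + 24)*(-283) = -3*(-283) = 849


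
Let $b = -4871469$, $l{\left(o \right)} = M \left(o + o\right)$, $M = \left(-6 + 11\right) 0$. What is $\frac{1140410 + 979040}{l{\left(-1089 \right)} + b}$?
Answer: $- \frac{92150}{211803} \approx -0.43507$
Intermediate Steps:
$M = 0$ ($M = 5 \cdot 0 = 0$)
$l{\left(o \right)} = 0$ ($l{\left(o \right)} = 0 \left(o + o\right) = 0 \cdot 2 o = 0$)
$\frac{1140410 + 979040}{l{\left(-1089 \right)} + b} = \frac{1140410 + 979040}{0 - 4871469} = \frac{2119450}{-4871469} = 2119450 \left(- \frac{1}{4871469}\right) = - \frac{92150}{211803}$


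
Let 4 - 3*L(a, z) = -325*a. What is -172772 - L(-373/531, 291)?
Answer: -275106695/1593 ≈ -1.7270e+5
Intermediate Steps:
L(a, z) = 4/3 + 325*a/3 (L(a, z) = 4/3 - (-325)*a/3 = 4/3 + 325*a/3)
-172772 - L(-373/531, 291) = -172772 - (4/3 + 325*(-373/531)/3) = -172772 - (4/3 + 325*(-373*1/531)/3) = -172772 - (4/3 + (325/3)*(-373/531)) = -172772 - (4/3 - 121225/1593) = -172772 - 1*(-119101/1593) = -172772 + 119101/1593 = -275106695/1593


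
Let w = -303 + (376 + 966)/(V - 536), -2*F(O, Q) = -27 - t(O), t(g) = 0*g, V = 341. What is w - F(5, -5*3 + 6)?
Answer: -126119/390 ≈ -323.38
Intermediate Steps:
t(g) = 0
F(O, Q) = 27/2 (F(O, Q) = -(-27 - 1*0)/2 = -(-27 + 0)/2 = -½*(-27) = 27/2)
w = -60427/195 (w = -303 + (376 + 966)/(341 - 536) = -303 + 1342/(-195) = -303 + 1342*(-1/195) = -303 - 1342/195 = -60427/195 ≈ -309.88)
w - F(5, -5*3 + 6) = -60427/195 - 1*27/2 = -60427/195 - 27/2 = -126119/390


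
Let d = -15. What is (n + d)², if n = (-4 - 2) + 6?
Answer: 225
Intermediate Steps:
n = 0 (n = -6 + 6 = 0)
(n + d)² = (0 - 15)² = (-15)² = 225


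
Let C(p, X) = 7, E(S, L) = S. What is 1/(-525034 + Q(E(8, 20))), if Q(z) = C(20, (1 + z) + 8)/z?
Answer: -8/4200265 ≈ -1.9046e-6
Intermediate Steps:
Q(z) = 7/z
1/(-525034 + Q(E(8, 20))) = 1/(-525034 + 7/8) = 1/(-4200265/8) = -8/4200265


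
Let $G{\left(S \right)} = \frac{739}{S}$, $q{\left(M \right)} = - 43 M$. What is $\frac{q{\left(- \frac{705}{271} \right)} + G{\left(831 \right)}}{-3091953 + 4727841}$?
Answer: $\frac{12696017}{184201806744} \approx 6.8925 \cdot 10^{-5}$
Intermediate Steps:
$\frac{q{\left(- \frac{705}{271} \right)} + G{\left(831 \right)}}{-3091953 + 4727841} = \frac{- 43 \left(- \frac{705}{271}\right) + \frac{739}{831}}{-3091953 + 4727841} = \frac{- 43 \left(\left(-705\right) \frac{1}{271}\right) + 739 \cdot \frac{1}{831}}{1635888} = \left(\left(-43\right) \left(- \frac{705}{271}\right) + \frac{739}{831}\right) \frac{1}{1635888} = \left(\frac{30315}{271} + \frac{739}{831}\right) \frac{1}{1635888} = \frac{25392034}{225201} \cdot \frac{1}{1635888} = \frac{12696017}{184201806744}$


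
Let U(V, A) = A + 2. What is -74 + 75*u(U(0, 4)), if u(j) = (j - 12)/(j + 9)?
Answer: -104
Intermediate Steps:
U(V, A) = 2 + A
u(j) = (-12 + j)/(9 + j)
-74 + 75*u(U(0, 4)) = -74 + 75*((-12 + (2 + 4))/(9 + (2 + 4))) = -74 + 75*((-12 + 6)/(9 + 6)) = -74 + 75*(-6/15) = -74 + 75*((1/15)*(-6)) = -74 + 75*(-2/5) = -74 - 30 = -104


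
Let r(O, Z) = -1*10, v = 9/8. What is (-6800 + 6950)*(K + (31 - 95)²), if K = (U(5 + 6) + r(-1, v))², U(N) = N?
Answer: 614550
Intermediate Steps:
v = 9/8 (v = 9*(⅛) = 9/8 ≈ 1.1250)
r(O, Z) = -10
K = 1 (K = ((5 + 6) - 10)² = (11 - 10)² = 1² = 1)
(-6800 + 6950)*(K + (31 - 95)²) = (-6800 + 6950)*(1 + (31 - 95)²) = 150*(1 + (-64)²) = 150*(1 + 4096) = 150*4097 = 614550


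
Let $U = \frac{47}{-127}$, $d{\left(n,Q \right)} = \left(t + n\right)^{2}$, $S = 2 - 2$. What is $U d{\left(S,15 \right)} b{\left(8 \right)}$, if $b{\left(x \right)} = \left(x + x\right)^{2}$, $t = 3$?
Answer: $- \frac{108288}{127} \approx -852.66$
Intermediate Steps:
$S = 0$ ($S = 2 - 2 = 0$)
$d{\left(n,Q \right)} = \left(3 + n\right)^{2}$
$b{\left(x \right)} = 4 x^{2}$ ($b{\left(x \right)} = \left(2 x\right)^{2} = 4 x^{2}$)
$U = - \frac{47}{127}$ ($U = 47 \left(- \frac{1}{127}\right) = - \frac{47}{127} \approx -0.37008$)
$U d{\left(S,15 \right)} b{\left(8 \right)} = - \frac{47 \left(3 + 0\right)^{2}}{127} \cdot 4 \cdot 8^{2} = - \frac{47 \cdot 3^{2}}{127} \cdot 4 \cdot 64 = \left(- \frac{47}{127}\right) 9 \cdot 256 = \left(- \frac{423}{127}\right) 256 = - \frac{108288}{127}$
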